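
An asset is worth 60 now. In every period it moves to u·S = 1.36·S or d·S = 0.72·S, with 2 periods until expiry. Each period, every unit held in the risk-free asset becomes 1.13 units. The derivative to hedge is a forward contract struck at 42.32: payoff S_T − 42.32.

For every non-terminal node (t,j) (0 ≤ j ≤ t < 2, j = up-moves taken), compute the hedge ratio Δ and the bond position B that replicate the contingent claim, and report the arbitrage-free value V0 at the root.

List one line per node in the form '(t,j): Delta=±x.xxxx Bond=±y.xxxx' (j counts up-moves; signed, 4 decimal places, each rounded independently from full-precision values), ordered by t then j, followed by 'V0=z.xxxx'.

(0,0): Delta=1.0000 Bond=-33.1428
(1,0): Delta=1.0000 Bond=-37.4513
(1,1): Delta=1.0000 Bond=-37.4513
V0=26.8572

Under the risk-neutral measure, an up-move has probability p* = (R−d)/(u−d) = 0.6406 and values discount at R = 1.13.
Terminal values V(2,·): V(2,0)=-11.2160, V(2,1)=16.4320, V(2,2)=68.6560
Node (1,0) S=43.2000: V=(p*·16.4320+(1−p*)·-11.2160)/1.13=5.7487; Δ=(16.4320−-11.2160)/(58.7520−31.1040)=1.0000; B=V−Δ·S=-37.4513
Node (1,1) S=81.6000: V=(p*·68.6560+(1−p*)·16.4320)/1.13=44.1487; Δ=(68.6560−16.4320)/(110.9760−58.7520)=1.0000; B=V−Δ·S=-37.4513
Node (0,0) S=60.0000: V=(p*·44.1487+(1−p*)·5.7487)/1.13=26.8572; Δ=(44.1487−5.7487)/(81.6000−43.2000)=1.0000; B=V−Δ·S=-33.1428
Self-financing check: at every node Δ·S+B equals the discounted successor values.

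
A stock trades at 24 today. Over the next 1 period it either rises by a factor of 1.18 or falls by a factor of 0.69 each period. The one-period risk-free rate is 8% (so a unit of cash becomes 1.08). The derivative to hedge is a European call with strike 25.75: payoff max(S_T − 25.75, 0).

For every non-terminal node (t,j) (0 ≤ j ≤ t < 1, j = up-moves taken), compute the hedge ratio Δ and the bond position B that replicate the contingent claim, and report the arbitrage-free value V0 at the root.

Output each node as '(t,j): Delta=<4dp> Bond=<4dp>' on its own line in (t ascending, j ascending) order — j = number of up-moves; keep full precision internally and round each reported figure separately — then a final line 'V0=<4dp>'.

The replicating-portfolio and risk-neutral prices coincide; use p* = (1.08−0.69)/(1.18−0.69) = 0.7959 for the latter.
Terminal values V(1,·): V(1,0)=0.0000, V(1,1)=2.5700
(0,0): S=24.0000. Δ = (V_up−V_dn)/(S_up−S_dn) = (2.5700−0.0000)/(28.3200−16.5600) = 0.2185. V = [p*·2.5700 + (1−p*)·0.0000]/1.08 = 1.8940. B = V − Δ·S = -3.3509.
Each (Δ,B) replicates both successor values, so the strategy is self-financing and V0 is arbitrage-free.

(0,0): Delta=0.2185 Bond=-3.3509
V0=1.8940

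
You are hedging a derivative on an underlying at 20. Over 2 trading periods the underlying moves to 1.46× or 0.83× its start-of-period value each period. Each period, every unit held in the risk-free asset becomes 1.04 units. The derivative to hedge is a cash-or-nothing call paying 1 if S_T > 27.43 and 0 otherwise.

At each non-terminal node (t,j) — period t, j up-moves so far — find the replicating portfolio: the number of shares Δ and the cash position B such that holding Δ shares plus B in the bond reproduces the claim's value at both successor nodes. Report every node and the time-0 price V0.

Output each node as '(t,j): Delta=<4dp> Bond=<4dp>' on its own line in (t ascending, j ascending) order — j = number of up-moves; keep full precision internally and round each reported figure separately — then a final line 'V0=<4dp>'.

The replicating-portfolio and risk-neutral prices coincide; use p* = (1.04−0.83)/(1.46−0.83) = 0.3333 for the latter.
Payoff layer (t=2): V(2,0)=0.0000, V(2,1)=0.0000, V(2,2)=1.0000
  t=1,j=0: stock 16.6000 → up 24.2360 (V=0.0000), down 13.7780 (V=0.0000). Price 0.0000; hedge Δ=0.0000, bond B=0.0000.
  t=1,j=1: stock 29.2000 → up 42.6320 (V=1.0000), down 24.2360 (V=0.0000). Price 0.3205; hedge Δ=0.0544, bond B=-1.2668.
  t=0,j=0: stock 20.0000 → up 29.2000 (V=0.3205), down 16.6000 (V=0.0000). Price 0.1027; hedge Δ=0.0254, bond B=-0.4060.
Each (Δ,B) replicates both successor values, so the strategy is self-financing and V0 is arbitrage-free.

(0,0): Delta=0.0254 Bond=-0.4060
(1,0): Delta=0.0000 Bond=0.0000
(1,1): Delta=0.0544 Bond=-1.2668
V0=0.1027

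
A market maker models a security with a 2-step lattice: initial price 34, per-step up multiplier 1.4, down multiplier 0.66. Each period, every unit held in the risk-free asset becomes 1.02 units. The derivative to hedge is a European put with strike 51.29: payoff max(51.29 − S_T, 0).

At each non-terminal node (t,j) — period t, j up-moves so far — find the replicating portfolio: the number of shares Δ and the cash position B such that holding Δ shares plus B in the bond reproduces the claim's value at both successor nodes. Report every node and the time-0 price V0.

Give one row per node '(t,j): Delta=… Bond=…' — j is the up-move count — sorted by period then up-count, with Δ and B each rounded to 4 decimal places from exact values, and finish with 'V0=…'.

(0,0): Delta=-0.7090 Bond=42.8967
(1,0): Delta=-1.0000 Bond=50.2843
(1,1): Delta=-0.5642 Bond=36.8622
V0=18.7901

Under the risk-neutral measure, an up-move has probability p* = (R−d)/(u−d) = 0.4865 and values discount at R = 1.02.
Terminal values V(2,·): V(2,0)=36.4796, V(2,1)=19.8740, V(2,2)=0.0000
Node (1,0) S=22.4400: V=(p*·19.8740+(1−p*)·36.4796)/1.02=27.8443; Δ=(19.8740−36.4796)/(31.4160−14.8104)=-1.0000; B=V−Δ·S=50.2843
Node (1,1) S=47.6000: V=(p*·0.0000+(1−p*)·19.8740)/1.02=10.0055; Δ=(0.0000−19.8740)/(66.6400−31.4160)=-0.5642; B=V−Δ·S=36.8622
Node (0,0) S=34.0000: V=(p*·10.0055+(1−p*)·27.8443)/1.02=18.7901; Δ=(10.0055−27.8443)/(47.6000−22.4400)=-0.7090; B=V−Δ·S=42.8967
Check: Δ(0,0)·S0 + B(0,0) = 18.7901 = V0.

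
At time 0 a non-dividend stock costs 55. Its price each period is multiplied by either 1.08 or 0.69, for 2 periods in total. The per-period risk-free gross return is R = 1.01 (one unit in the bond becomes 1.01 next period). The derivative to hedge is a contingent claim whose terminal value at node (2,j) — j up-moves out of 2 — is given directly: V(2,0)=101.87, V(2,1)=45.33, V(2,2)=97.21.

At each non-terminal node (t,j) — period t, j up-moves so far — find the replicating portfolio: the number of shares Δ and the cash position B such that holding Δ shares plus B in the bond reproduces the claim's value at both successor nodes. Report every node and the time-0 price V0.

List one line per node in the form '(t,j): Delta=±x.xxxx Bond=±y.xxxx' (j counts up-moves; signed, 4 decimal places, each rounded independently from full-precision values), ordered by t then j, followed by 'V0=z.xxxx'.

Risk-neutral probability p* = (R−d)/(u−d) = (1.01−0.69)/(1.08−0.69) = 0.8205.
Payoff layer (t=2): V(2,0)=101.8700, V(2,1)=45.3300, V(2,2)=97.2100
(1,0): S=37.9500. Δ = (V_up−V_dn)/(S_up−S_dn) = (45.3300−101.8700)/(40.9860−26.1855) = -3.8201. V = [p*·45.3300 + (1−p*)·101.8700]/1.01 = 54.9289. B = V − Δ·S = 199.9033.
(1,1): S=59.4000. Δ = (V_up−V_dn)/(S_up−S_dn) = (97.2100−45.3300)/(64.1520−40.9860) = 2.2395. V = [p*·97.2100 + (1−p*)·45.3300]/1.01 = 87.0279. B = V − Δ·S = -45.9977.
(0,0): S=55.0000. Δ = (V_up−V_dn)/(S_up−S_dn) = (87.0279−54.9289)/(59.4000−37.9500) = 1.4965. V = [p*·87.0279 + (1−p*)·54.9289]/1.01 = 80.4619. B = V − Δ·S = -1.8432.
Self-financing check: at every node Δ·S+B equals the discounted successor values.

(0,0): Delta=1.4965 Bond=-1.8432
(1,0): Delta=-3.8201 Bond=199.9033
(1,1): Delta=2.2395 Bond=-45.9977
V0=80.4619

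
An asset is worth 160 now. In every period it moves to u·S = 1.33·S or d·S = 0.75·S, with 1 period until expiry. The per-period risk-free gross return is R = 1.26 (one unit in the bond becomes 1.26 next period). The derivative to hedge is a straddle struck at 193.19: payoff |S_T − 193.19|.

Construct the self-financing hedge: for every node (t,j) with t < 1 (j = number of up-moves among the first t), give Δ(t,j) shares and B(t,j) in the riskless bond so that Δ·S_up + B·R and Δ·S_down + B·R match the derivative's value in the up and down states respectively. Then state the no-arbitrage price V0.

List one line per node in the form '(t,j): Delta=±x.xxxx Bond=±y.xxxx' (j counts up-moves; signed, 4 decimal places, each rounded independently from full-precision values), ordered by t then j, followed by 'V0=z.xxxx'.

Since d<R<u, set p* = (R−d)/(u−d) = 0.8793; price each node as the discounted p*-expectation of its children.
Terminal payoffs: V(1,0)=73.1900, V(1,1)=19.6100
  t=0,j=0: stock 160.0000 → up 212.8000 (V=19.6100), down 120.0000 (V=73.1900). Price 20.6957; hedge Δ=-0.5774, bond B=113.0750.
Self-financing check: at every node Δ·S+B equals the discounted successor values.

(0,0): Delta=-0.5774 Bond=113.0750
V0=20.6957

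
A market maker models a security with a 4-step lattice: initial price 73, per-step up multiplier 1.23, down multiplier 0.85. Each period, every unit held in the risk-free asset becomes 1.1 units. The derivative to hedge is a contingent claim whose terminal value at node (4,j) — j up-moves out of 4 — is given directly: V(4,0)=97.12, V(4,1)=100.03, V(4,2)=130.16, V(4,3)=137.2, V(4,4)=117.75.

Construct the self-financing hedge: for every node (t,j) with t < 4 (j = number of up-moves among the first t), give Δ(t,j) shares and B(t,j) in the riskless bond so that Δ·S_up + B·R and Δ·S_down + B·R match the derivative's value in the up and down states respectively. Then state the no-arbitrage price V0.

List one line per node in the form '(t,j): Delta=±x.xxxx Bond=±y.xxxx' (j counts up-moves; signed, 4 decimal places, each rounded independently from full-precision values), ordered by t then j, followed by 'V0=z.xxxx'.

(0,0): Delta=0.1264 Bond=77.4857
(1,0): Delta=0.5941 Bond=56.2098
(1,1): Delta=-0.0417 Bond=100.3270
(2,0): Delta=0.9443 Bond=43.3621
(2,1): Delta=0.4683 Bond=71.4345
(2,2): Delta=-0.2250 Bond=130.6009
(3,0): Delta=0.1708 Bond=82.3734
(3,1): Delta=1.2222 Bond=29.6672
(3,2): Delta=0.1973 Bond=104.0115
(3,3): Delta=-0.3768 Bond=164.2787
V0=86.7093

The replicating-portfolio and risk-neutral prices coincide; use p* = (1.1−0.85)/(1.23−0.85) = 0.6579 for the latter.
At expiry t=4: V(4,0)=97.1200, V(4,1)=100.0300, V(4,2)=130.1600, V(4,3)=137.2000, V(4,4)=117.7500
  t=3,j=0: stock 44.8311 → up 55.1423 (V=100.0300), down 38.1065 (V=97.1200). Price 90.0313; hedge Δ=0.1708, bond B=82.3734.
  t=3,j=1: stock 64.8733 → up 79.7941 (V=130.1600), down 55.1423 (V=100.0300). Price 108.9567; hedge Δ=1.2222, bond B=29.6672.
  t=3,j=2: stock 93.8754 → up 115.4668 (V=137.2000), down 79.7941 (V=130.1600). Price 122.5378; hedge Δ=0.1973, bond B=104.0115.
  t=3,j=3: stock 135.8433 → up 167.0872 (V=117.7500), down 115.4668 (V=137.2000). Price 113.0945; hedge Δ=-0.3768, bond B=164.2787.
  t=2,j=0: stock 52.7425 → up 64.8733 (V=108.9567), down 44.8311 (V=90.0313). Price 93.1657; hedge Δ=0.9443, bond B=43.3621.
  t=2,j=1: stock 76.3215 → up 93.8754 (V=122.5378), down 64.8733 (V=108.9567). Price 107.1742; hedge Δ=0.4683, bond B=71.4345.
  t=2,j=2: stock 110.4417 → up 135.8433 (V=113.0945), down 93.8754 (V=122.5378). Price 105.7501; hedge Δ=-0.2250, bond B=130.6009.
  t=1,j=0: stock 62.0500 → up 76.3215 (V=107.1742), down 52.7425 (V=93.1657). Price 93.0744; hedge Δ=0.5941, bond B=56.2098.
  t=1,j=1: stock 89.7900 → up 110.4417 (V=105.7501), down 76.3215 (V=107.1742). Price 96.5794; hedge Δ=-0.0417, bond B=100.3270.
  t=0,j=0: stock 73.0000 → up 89.7900 (V=96.5794), down 62.0500 (V=93.0744). Price 86.7093; hedge Δ=0.1264, bond B=77.4857.
Check: Δ(0,0)·S0 + B(0,0) = 86.7093 = V0.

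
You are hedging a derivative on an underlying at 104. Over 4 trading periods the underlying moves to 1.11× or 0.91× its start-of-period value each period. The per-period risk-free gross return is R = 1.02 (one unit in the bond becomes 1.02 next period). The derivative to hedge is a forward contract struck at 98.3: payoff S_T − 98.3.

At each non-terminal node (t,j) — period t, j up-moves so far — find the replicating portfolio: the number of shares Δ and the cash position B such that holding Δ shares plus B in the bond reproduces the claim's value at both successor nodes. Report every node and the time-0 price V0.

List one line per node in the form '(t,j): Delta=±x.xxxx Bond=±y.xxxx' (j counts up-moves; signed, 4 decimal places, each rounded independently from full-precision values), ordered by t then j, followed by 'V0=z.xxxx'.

Since d<R<u, set p* = (R−d)/(u−d) = 0.5500; price each node as the discounted p*-expectation of its children.
Payoff layer (t=4): V(4,0)=-26.9820, V(4,1)=-11.3078, V(4,2)=7.8114, V(4,3)=31.1326, V(4,4)=59.5793
(3,0): S=78.3714. Δ = (V_up−V_dn)/(S_up−S_dn) = (-11.3078−-26.9820)/(86.9922−71.3180) = 1.0000. V = [p*·-11.3078 + (1−p*)·-26.9820]/1.02 = -18.0012. B = V − Δ·S = -96.3725.
(3,1): S=95.5959. Δ = (V_up−V_dn)/(S_up−S_dn) = (7.8114−-11.3078)/(106.1114−86.9922) = 1.0000. V = [p*·7.8114 + (1−p*)·-11.3078]/1.02 = -0.7767. B = V − Δ·S = -96.3725.
(3,2): S=116.6059. Δ = (V_up−V_dn)/(S_up−S_dn) = (31.1326−7.8114)/(129.4326−106.1114) = 1.0000. V = [p*·31.1326 + (1−p*)·7.8114]/1.02 = 20.2334. B = V − Δ·S = -96.3725.
(3,3): S=142.2336. Δ = (V_up−V_dn)/(S_up−S_dn) = (59.5793−31.1326)/(157.8793−129.4326) = 1.0000. V = [p*·59.5793 + (1−p*)·31.1326]/1.02 = 45.8611. B = V − Δ·S = -96.3725.
(2,0): S=86.1224. Δ = (V_up−V_dn)/(S_up−S_dn) = (-0.7767−-18.0012)/(95.5959−78.3714) = 1.0000. V = [p*·-0.7767 + (1−p*)·-18.0012]/1.02 = -8.3605. B = V − Δ·S = -94.4829.
(2,1): S=105.0504. Δ = (V_up−V_dn)/(S_up−S_dn) = (20.2334−-0.7767)/(116.6059−95.5959) = 1.0000. V = [p*·20.2334 + (1−p*)·-0.7767]/1.02 = 10.5675. B = V − Δ·S = -94.4829.
(2,2): S=128.1384. Δ = (V_up−V_dn)/(S_up−S_dn) = (45.8611−20.2334)/(142.2336−116.6059) = 1.0000. V = [p*·45.8611 + (1−p*)·20.2334]/1.02 = 33.6555. B = V − Δ·S = -94.4829.
(1,0): S=94.6400. Δ = (V_up−V_dn)/(S_up−S_dn) = (10.5675−-8.3605)/(105.0504−86.1224) = 1.0000. V = [p*·10.5675 + (1−p*)·-8.3605]/1.02 = 2.0097. B = V − Δ·S = -92.6303.
(1,1): S=115.4400. Δ = (V_up−V_dn)/(S_up−S_dn) = (33.6555−10.5675)/(128.1384−105.0504) = 1.0000. V = [p*·33.6555 + (1−p*)·10.5675]/1.02 = 22.8097. B = V − Δ·S = -92.6303.
(0,0): S=104.0000. Δ = (V_up−V_dn)/(S_up−S_dn) = (22.8097−2.0097)/(115.4400−94.6400) = 1.0000. V = [p*·22.8097 + (1−p*)·2.0097]/1.02 = 13.1860. B = V − Δ·S = -90.8140.
Check: Δ(0,0)·S0 + B(0,0) = 13.1860 = V0.

(0,0): Delta=1.0000 Bond=-90.8140
(1,0): Delta=1.0000 Bond=-92.6303
(1,1): Delta=1.0000 Bond=-92.6303
(2,0): Delta=1.0000 Bond=-94.4829
(2,1): Delta=1.0000 Bond=-94.4829
(2,2): Delta=1.0000 Bond=-94.4829
(3,0): Delta=1.0000 Bond=-96.3725
(3,1): Delta=1.0000 Bond=-96.3725
(3,2): Delta=1.0000 Bond=-96.3725
(3,3): Delta=1.0000 Bond=-96.3725
V0=13.1860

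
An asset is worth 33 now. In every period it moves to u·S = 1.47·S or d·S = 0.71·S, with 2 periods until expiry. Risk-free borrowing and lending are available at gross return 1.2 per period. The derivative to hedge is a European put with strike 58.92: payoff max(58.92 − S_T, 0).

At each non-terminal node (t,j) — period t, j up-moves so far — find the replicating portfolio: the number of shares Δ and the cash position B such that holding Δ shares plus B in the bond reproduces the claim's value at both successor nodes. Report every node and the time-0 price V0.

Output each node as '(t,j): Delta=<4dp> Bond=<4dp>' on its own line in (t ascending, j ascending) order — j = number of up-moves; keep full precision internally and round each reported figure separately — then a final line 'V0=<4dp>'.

Since d<R<u, set p* = (R−d)/(u−d) = 0.6447; price each node as the discounted p*-expectation of its children.
Terminal values V(2,·): V(2,0)=42.2847, V(2,1)=24.4779, V(2,2)=0.0000
Node (1,0) S=23.4300: V=(p*·24.4779+(1−p*)·42.2847)/1.2=25.6700; Δ=(24.4779−42.2847)/(34.4421−16.6353)=-1.0000; B=V−Δ·S=49.1000
Node (1,1) S=48.5100: V=(p*·0.0000+(1−p*)·24.4779)/1.2=7.2467; Δ=(0.0000−24.4779)/(71.3097−34.4421)=-0.6639; B=V−Δ·S=39.4545
Node (0,0) S=33.0000: V=(p*·7.2467+(1−p*)·25.6700)/1.2=11.4932; Δ=(7.2467−25.6700)/(48.5100−23.4300)=-0.7346; B=V−Δ·S=35.7343
The time-0 hedge costs 11.4932, which is the no-arbitrage price.

(0,0): Delta=-0.7346 Bond=35.7343
(1,0): Delta=-1.0000 Bond=49.1000
(1,1): Delta=-0.6639 Bond=39.4545
V0=11.4932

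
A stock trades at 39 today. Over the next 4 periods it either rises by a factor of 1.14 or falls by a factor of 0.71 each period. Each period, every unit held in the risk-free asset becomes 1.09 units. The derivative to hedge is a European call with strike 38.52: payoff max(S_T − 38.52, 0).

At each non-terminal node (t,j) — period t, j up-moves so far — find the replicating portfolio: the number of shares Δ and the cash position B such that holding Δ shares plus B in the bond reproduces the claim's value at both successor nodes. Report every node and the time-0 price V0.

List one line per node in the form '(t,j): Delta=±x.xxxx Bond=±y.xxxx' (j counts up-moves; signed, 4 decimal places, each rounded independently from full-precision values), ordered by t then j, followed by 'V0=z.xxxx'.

Since d<R<u, set p* = (R−d)/(u−d) = 0.8837; price each node as the discounted p*-expectation of its children.
Payoff layer (t=4): V(4,0)=0.0000, V(4,1)=0.0000, V(4,2)=0.0000, V(4,3)=2.5040, V(4,4)=27.3494
(3,0): S=13.9585. Δ = (V_up−V_dn)/(S_up−S_dn) = (0.0000−0.0000)/(15.9127−9.9106) = 0.0000. V = [p*·0.0000 + (1−p*)·0.0000]/1.09 = 0.0000. B = V − Δ·S = 0.0000.
(3,1): S=22.4123. Δ = (V_up−V_dn)/(S_up−S_dn) = (0.0000−0.0000)/(25.5500−15.9127) = 0.0000. V = [p*·0.0000 + (1−p*)·0.0000]/1.09 = 0.0000. B = V − Δ·S = 0.0000.
(3,2): S=35.9859. Δ = (V_up−V_dn)/(S_up−S_dn) = (2.5040−0.0000)/(41.0240−25.5500) = 0.1618. V = [p*·2.5040 + (1−p*)·0.0000]/1.09 = 2.0301. B = V − Δ·S = -3.7931.
(3,3): S=57.7802. Δ = (V_up−V_dn)/(S_up−S_dn) = (27.3494−2.5040)/(65.8694−41.0240) = 1.0000. V = [p*·27.3494 + (1−p*)·2.5040]/1.09 = 22.4408. B = V − Δ·S = -35.3394.
(2,0): S=19.6599. Δ = (V_up−V_dn)/(S_up−S_dn) = (0.0000−0.0000)/(22.4123−13.9585) = 0.0000. V = [p*·0.0000 + (1−p*)·0.0000]/1.09 = 0.0000. B = V − Δ·S = 0.0000.
(2,1): S=31.5666. Δ = (V_up−V_dn)/(S_up−S_dn) = (2.0301−0.0000)/(35.9859−22.4123) = 0.1496. V = [p*·2.0301 + (1−p*)·0.0000]/1.09 = 1.6459. B = V − Δ·S = -3.0752.
(2,2): S=50.6844. Δ = (V_up−V_dn)/(S_up−S_dn) = (22.4408−2.0301)/(57.7802−35.9859) = 0.9365. V = [p*·22.4408 + (1−p*)·2.0301]/1.09 = 18.4105. B = V − Δ·S = -29.0562.
(1,0): S=27.6900. Δ = (V_up−V_dn)/(S_up−S_dn) = (1.6459−0.0000)/(31.5666−19.6599) = 0.1382. V = [p*·1.6459 + (1−p*)·0.0000]/1.09 = 1.3344. B = V − Δ·S = -2.4933.
(1,1): S=44.4600. Δ = (V_up−V_dn)/(S_up−S_dn) = (18.4105−1.6459)/(50.6844−31.5666) = 0.8769. V = [p*·18.4105 + (1−p*)·1.6459]/1.09 = 15.1019. B = V − Δ·S = -23.8855.
(0,0): S=39.0000. Δ = (V_up−V_dn)/(S_up−S_dn) = (15.1019−1.3344)/(44.4600−27.6900) = 0.8210. V = [p*·15.1019 + (1−p*)·1.3344]/1.09 = 12.3863. B = V − Δ·S = -19.6312.
Each (Δ,B) replicates both successor values, so the strategy is self-financing and V0 is arbitrage-free.

(0,0): Delta=0.8210 Bond=-19.6312
(1,0): Delta=0.1382 Bond=-2.4933
(1,1): Delta=0.8769 Bond=-23.8855
(2,0): Delta=0.0000 Bond=0.0000
(2,1): Delta=0.1496 Bond=-3.0752
(2,2): Delta=0.9365 Bond=-29.0562
(3,0): Delta=0.0000 Bond=0.0000
(3,1): Delta=0.0000 Bond=0.0000
(3,2): Delta=0.1618 Bond=-3.7931
(3,3): Delta=1.0000 Bond=-35.3394
V0=12.3863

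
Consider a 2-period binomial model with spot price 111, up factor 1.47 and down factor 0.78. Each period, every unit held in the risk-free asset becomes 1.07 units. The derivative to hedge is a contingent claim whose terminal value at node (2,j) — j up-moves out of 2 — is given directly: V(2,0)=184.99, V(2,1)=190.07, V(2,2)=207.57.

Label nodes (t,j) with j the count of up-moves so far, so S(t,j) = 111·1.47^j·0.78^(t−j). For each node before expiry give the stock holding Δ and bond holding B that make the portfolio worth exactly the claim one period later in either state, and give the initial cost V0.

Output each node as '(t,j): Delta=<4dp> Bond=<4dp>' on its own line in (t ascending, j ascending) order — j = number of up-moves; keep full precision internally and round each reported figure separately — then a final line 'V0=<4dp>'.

Risk-neutral probability p* = (R−d)/(u−d) = (1.07−0.78)/(1.47−0.78) = 0.4203.
Terminal values V(2,·): V(2,0)=184.9900, V(2,1)=190.0700, V(2,2)=207.5700
Node (1,0) S=86.5800: V=(p*·190.0700+(1−p*)·184.9900)/1.07=174.8832; Δ=(190.0700−184.9900)/(127.2726−67.5324)=0.0850; B=V−Δ·S=167.5209
Node (1,1) S=163.1700: V=(p*·207.5700+(1−p*)·190.0700)/1.07=184.5094; Δ=(207.5700−190.0700)/(239.8599−127.2726)=0.1554; B=V−Δ·S=159.1471
Node (0,0) S=111.0000: V=(p*·184.5094+(1−p*)·174.8832)/1.07=167.2234; Δ=(184.5094−174.8832)/(163.1700−86.5800)=0.1257; B=V−Δ·S=153.2724
Self-financing check: at every node Δ·S+B equals the discounted successor values.

(0,0): Delta=0.1257 Bond=153.2724
(1,0): Delta=0.0850 Bond=167.5209
(1,1): Delta=0.1554 Bond=159.1471
V0=167.2234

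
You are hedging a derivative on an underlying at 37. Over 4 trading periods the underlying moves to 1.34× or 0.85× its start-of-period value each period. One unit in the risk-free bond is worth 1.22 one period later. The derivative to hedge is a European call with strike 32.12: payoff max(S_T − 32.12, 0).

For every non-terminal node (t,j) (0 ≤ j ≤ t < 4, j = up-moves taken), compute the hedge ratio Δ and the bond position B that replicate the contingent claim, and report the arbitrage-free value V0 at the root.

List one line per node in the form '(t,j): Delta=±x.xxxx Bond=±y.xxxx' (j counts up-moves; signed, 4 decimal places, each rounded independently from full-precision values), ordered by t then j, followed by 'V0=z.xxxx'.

Risk-neutral probability p* = (R−d)/(u−d) = (1.22−0.85)/(1.34−0.85) = 0.7551.
At expiry t=4: V(4,0)=0.0000, V(4,1)=0.0000, V(4,2)=15.8809, V(4,3)=43.5520, V(4,4)=87.1746
  t=3,j=0: stock 22.7226 → up 30.4483 (V=0.0000), down 19.3142 (V=0.0000). Price 0.0000; hedge Δ=0.0000, bond B=0.0000.
  t=3,j=1: stock 35.8216 → up 48.0009 (V=15.8809), down 30.4483 (V=0.0000). Price 9.8292; hedge Δ=0.9048, bond B=-22.5807.
  t=3,j=2: stock 56.4716 → up 75.6720 (V=43.5520), down 48.0009 (V=15.8809). Price 30.1438; hedge Δ=1.0000, bond B=-26.3279.
  t=3,j=3: stock 89.0258 → up 119.2946 (V=87.1746), down 75.6720 (V=43.5520). Price 62.6980; hedge Δ=1.0000, bond B=-26.3279.
  t=2,j=0: stock 26.7325 → up 35.8216 (V=9.8292), down 22.7226 (V=0.0000). Price 6.0837; hedge Δ=0.7504, bond B=-13.9760.
  t=2,j=1: stock 42.1430 → up 56.4716 (V=30.1438), down 35.8216 (V=9.8292). Price 20.6301; hedge Δ=0.9837, bond B=-20.8280.
  t=2,j=2: stock 66.4372 → up 89.0258 (V=62.6980), down 56.4716 (V=30.1438). Price 44.8570; hedge Δ=1.0000, bond B=-21.5802.
  t=1,j=0: stock 31.4500 → up 42.1430 (V=20.6301), down 26.7325 (V=6.0837). Price 13.9900; hedge Δ=0.9439, bond B=-15.6967.
  t=1,j=1: stock 49.5800 → up 66.4372 (V=44.8570), down 42.1430 (V=20.6301). Price 31.9048; hedge Δ=0.9972, bond B=-17.5377.
  t=0,j=0: stock 37.0000 → up 49.5800 (V=31.9048), down 31.4500 (V=13.9900). Price 22.5553; hedge Δ=0.9881, bond B=-14.0056.
Root portfolio cost Δ·37+B reproduces V0=22.5553.

(0,0): Delta=0.9881 Bond=-14.0056
(1,0): Delta=0.9439 Bond=-15.6967
(1,1): Delta=0.9972 Bond=-17.5377
(2,0): Delta=0.7504 Bond=-13.9760
(2,1): Delta=0.9837 Bond=-20.8280
(2,2): Delta=1.0000 Bond=-21.5802
(3,0): Delta=0.0000 Bond=0.0000
(3,1): Delta=0.9048 Bond=-22.5807
(3,2): Delta=1.0000 Bond=-26.3279
(3,3): Delta=1.0000 Bond=-26.3279
V0=22.5553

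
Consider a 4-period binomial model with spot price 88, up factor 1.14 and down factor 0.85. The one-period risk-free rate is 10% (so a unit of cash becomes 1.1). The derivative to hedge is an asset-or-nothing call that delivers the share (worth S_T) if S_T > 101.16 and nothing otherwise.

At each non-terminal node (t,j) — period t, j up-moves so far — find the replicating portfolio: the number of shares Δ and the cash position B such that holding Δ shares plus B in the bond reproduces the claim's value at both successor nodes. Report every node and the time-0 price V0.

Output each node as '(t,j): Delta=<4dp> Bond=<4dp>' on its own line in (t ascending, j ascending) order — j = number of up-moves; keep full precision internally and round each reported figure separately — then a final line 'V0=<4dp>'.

Since d<R<u, set p* = (R−d)/(u−d) = 0.8621; price each node as the discounted p*-expectation of its children.
At expiry t=4: V(4,0)=0.0000, V(4,1)=0.0000, V(4,2)=0.0000, V(4,3)=110.8195, V(4,4)=148.6285
  t=3,j=0: stock 54.0430 → up 61.6090 (V=0.0000), down 45.9365 (V=0.0000). Price 0.0000; hedge Δ=0.0000, bond B=0.0000.
  t=3,j=1: stock 72.4812 → up 82.6286 (V=0.0000), down 61.6090 (V=0.0000). Price 0.0000; hedge Δ=0.0000, bond B=0.0000.
  t=3,j=2: stock 97.2101 → up 110.8195 (V=110.8195), down 82.6286 (V=0.0000). Price 86.8491; hedge Δ=3.9310, bond B=-295.2870.
  t=3,j=3: stock 130.3759 → up 148.6285 (V=148.6285), down 110.8195 (V=110.8195). Price 130.3759; hedge Δ=1.0000, bond B=0.0000.
  t=2,j=0: stock 63.5800 → up 72.4812 (V=0.0000), down 54.0430 (V=0.0000). Price 0.0000; hedge Δ=0.0000, bond B=0.0000.
  t=2,j=1: stock 85.2720 → up 97.2101 (V=86.8491), down 72.4812 (V=0.0000). Price 68.0636; hedge Δ=3.5121, bond B=-231.4162.
  t=2,j=2: stock 114.3648 → up 130.3759 (V=130.3759), down 97.2101 (V=86.8491). Price 113.0656; hedge Δ=1.3124, bond B=-37.0266.
  t=1,j=0: stock 74.8000 → up 85.2720 (V=68.0636), down 63.5800 (V=0.0000). Price 53.3414; hedge Δ=3.1377, bond B=-181.3606.
  t=1,j=1: stock 100.3200 → up 114.3648 (V=113.0656), down 85.2720 (V=68.0636). Price 97.1440; hedge Δ=1.5468, bond B=-58.0354.
  t=0,j=0: stock 88.0000 → up 100.3200 (V=97.1440), down 74.8000 (V=53.3414). Price 82.8203; hedge Δ=1.7164, bond B=-68.2234.
The time-0 hedge costs 82.8203, which is the no-arbitrage price.

(0,0): Delta=1.7164 Bond=-68.2234
(1,0): Delta=3.1377 Bond=-181.3606
(1,1): Delta=1.5468 Bond=-58.0354
(2,0): Delta=0.0000 Bond=0.0000
(2,1): Delta=3.5121 Bond=-231.4162
(2,2): Delta=1.3124 Bond=-37.0266
(3,0): Delta=0.0000 Bond=0.0000
(3,1): Delta=0.0000 Bond=0.0000
(3,2): Delta=3.9310 Bond=-295.2870
(3,3): Delta=1.0000 Bond=0.0000
V0=82.8203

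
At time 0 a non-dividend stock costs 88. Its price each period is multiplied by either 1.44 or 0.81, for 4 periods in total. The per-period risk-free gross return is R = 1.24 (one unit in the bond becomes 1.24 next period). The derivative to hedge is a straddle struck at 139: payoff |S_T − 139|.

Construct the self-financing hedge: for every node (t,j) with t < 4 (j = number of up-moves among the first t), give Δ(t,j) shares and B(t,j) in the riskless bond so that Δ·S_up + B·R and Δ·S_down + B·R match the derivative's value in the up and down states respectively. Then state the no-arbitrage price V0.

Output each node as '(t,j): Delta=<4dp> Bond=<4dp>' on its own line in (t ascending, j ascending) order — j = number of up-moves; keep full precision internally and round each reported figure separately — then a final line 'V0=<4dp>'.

No-arbitrage ⇒ martingale measure with p* = (R−d)/(u−d) = 0.6825.
Payoff layer (t=4): V(4,0)=101.1189, V(4,1)=71.6558, V(4,2)=19.2770, V(4,3)=73.8409, V(4,4)=239.3839
Node (3,0) S=46.7668: V=(p*·71.6558+(1−p*)·101.1189)/1.24=65.3300; Δ=(71.6558−101.1189)/(67.3442−37.8811)=-1.0000; B=V−Δ·S=112.0968
Node (3,1) S=83.1410: V=(p*·19.2770+(1−p*)·71.6558)/1.24=28.9558; Δ=(19.2770−71.6558)/(119.7230−67.3442)=-1.0000; B=V−Δ·S=112.0968
Node (3,2) S=147.8062: V=(p*·73.8409+(1−p*)·19.2770)/1.24=45.5799; Δ=(73.8409−19.2770)/(212.8409−119.7230)=0.5860; B=V−Δ·S=-41.0296
Node (3,3) S=262.7666: V=(p*·239.3839+(1−p*)·73.8409)/1.24=150.6698; Δ=(239.3839−73.8409)/(378.3839−212.8409)=1.0000; B=V−Δ·S=-112.0968
Node (2,0) S=57.7368: V=(p*·28.9558+(1−p*)·65.3300)/1.24=32.6638; Δ=(28.9558−65.3300)/(83.1410−46.7668)=-1.0000; B=V−Δ·S=90.4006
Node (2,1) S=102.6432: V=(p*·45.5799+(1−p*)·28.9558)/1.24=32.5019; Δ=(45.5799−28.9558)/(147.8062−83.1410)=0.2571; B=V−Δ·S=6.1145
Node (2,2) S=182.4768: V=(p*·150.6698+(1−p*)·45.5799)/1.24=94.6032; Δ=(150.6698−45.5799)/(262.7666−147.8062)=0.9141; B=V−Δ·S=-72.2063
Node (1,0) S=71.2800: V=(p*·32.5019+(1−p*)·32.6638)/1.24=26.2527; Δ=(32.5019−32.6638)/(102.6432−57.7368)=-0.0036; B=V−Δ·S=26.5097
Node (1,1) S=126.7200: V=(p*·94.6032+(1−p*)·32.5019)/1.24=60.3939; Δ=(94.6032−32.5019)/(182.4768−102.6432)=0.7779; B=V−Δ·S=-38.1795
Node (0,0) S=88.0000: V=(p*·60.3939+(1−p*)·26.2527)/1.24=39.9641; Δ=(60.3939−26.2527)/(126.7200−71.2800)=0.6158; B=V−Δ·S=-14.2284
The time-0 hedge costs 39.9641, which is the no-arbitrage price.

(0,0): Delta=0.6158 Bond=-14.2284
(1,0): Delta=-0.0036 Bond=26.5097
(1,1): Delta=0.7779 Bond=-38.1795
(2,0): Delta=-1.0000 Bond=90.4006
(2,1): Delta=0.2571 Bond=6.1145
(2,2): Delta=0.9141 Bond=-72.2063
(3,0): Delta=-1.0000 Bond=112.0968
(3,1): Delta=-1.0000 Bond=112.0968
(3,2): Delta=0.5860 Bond=-41.0296
(3,3): Delta=1.0000 Bond=-112.0968
V0=39.9641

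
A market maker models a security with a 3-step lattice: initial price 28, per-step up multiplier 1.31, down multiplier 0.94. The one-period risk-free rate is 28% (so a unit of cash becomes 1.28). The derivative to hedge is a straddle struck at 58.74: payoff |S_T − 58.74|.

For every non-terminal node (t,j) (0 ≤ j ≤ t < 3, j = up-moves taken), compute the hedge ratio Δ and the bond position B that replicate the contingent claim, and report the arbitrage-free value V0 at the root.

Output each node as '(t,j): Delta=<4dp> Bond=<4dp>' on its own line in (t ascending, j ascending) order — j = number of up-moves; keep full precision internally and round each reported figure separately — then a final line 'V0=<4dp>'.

Since d<R<u, set p* = (R−d)/(u−d) = 0.9189; price each node as the discounted p*-expectation of its children.
At expiry t=3: V(3,0)=35.4836, V(3,1)=26.3296, V(3,2)=13.5722, V(3,3)=4.2065
(2,0): S=24.7408. Δ = (V_up−V_dn)/(S_up−S_dn) = (26.3296−35.4836)/(32.4104−23.2564) = -1.0000. V = [p*·26.3296 + (1−p*)·35.4836]/1.28 = 21.1498. B = V − Δ·S = 45.8906.
(2,1): S=34.4792. Δ = (V_up−V_dn)/(S_up−S_dn) = (13.5722−26.3296)/(45.1678−32.4104) = -1.0000. V = [p*·13.5722 + (1−p*)·26.3296]/1.28 = 11.4114. B = V − Δ·S = 45.8906.
(2,2): S=48.0508. Δ = (V_up−V_dn)/(S_up−S_dn) = (4.2065−13.5722)/(62.9465−45.1678) = -0.5268. V = [p*·4.2065 + (1−p*)·13.5722]/1.28 = 3.8796. B = V − Δ·S = 29.1923.
(1,0): S=26.3200. Δ = (V_up−V_dn)/(S_up−S_dn) = (11.4114−21.1498)/(34.4792−24.7408) = -1.0000. V = [p*·11.4114 + (1−p*)·21.1498]/1.28 = 9.5321. B = V − Δ·S = 35.8521.
(1,1): S=36.6800. Δ = (V_up−V_dn)/(S_up−S_dn) = (3.8796−11.4114)/(48.0508−34.4792) = -0.5550. V = [p*·3.8796 + (1−p*)·11.4114]/1.28 = 3.5081. B = V − Δ·S = 23.8643.
(0,0): S=28.0000. Δ = (V_up−V_dn)/(S_up−S_dn) = (3.5081−9.5321)/(36.6800−26.3200) = -0.5815. V = [p*·3.5081 + (1−p*)·9.5321]/1.28 = 3.1223. B = V − Δ·S = 19.4033.
Each (Δ,B) replicates both successor values, so the strategy is self-financing and V0 is arbitrage-free.

(0,0): Delta=-0.5815 Bond=19.4033
(1,0): Delta=-1.0000 Bond=35.8521
(1,1): Delta=-0.5550 Bond=23.8643
(2,0): Delta=-1.0000 Bond=45.8906
(2,1): Delta=-1.0000 Bond=45.8906
(2,2): Delta=-0.5268 Bond=29.1923
V0=3.1223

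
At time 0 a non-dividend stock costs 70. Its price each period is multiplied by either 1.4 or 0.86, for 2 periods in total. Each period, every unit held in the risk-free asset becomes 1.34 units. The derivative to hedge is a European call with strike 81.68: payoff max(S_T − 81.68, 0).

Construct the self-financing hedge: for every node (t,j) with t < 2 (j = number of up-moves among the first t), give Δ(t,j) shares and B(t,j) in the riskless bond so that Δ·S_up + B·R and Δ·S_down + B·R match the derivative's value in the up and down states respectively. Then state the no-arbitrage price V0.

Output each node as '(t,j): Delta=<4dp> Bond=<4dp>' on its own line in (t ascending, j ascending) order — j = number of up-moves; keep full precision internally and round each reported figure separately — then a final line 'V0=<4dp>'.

No-arbitrage ⇒ martingale measure with p* = (R−d)/(u−d) = 0.8889.
At expiry t=2: V(2,0)=0.0000, V(2,1)=2.6000, V(2,2)=55.5200
  t=1,j=0: stock 60.2000 → up 84.2800 (V=2.6000), down 51.7720 (V=0.0000). Price 1.7247; hedge Δ=0.0800, bond B=-3.0901.
  t=1,j=1: stock 98.0000 → up 137.2000 (V=55.5200), down 84.2800 (V=2.6000). Price 37.0448; hedge Δ=1.0000, bond B=-60.9552.
  t=0,j=0: stock 70.0000 → up 98.0000 (V=37.0448), down 60.2000 (V=1.7247). Price 24.7167; hedge Δ=0.9344, bond B=-40.6909.
Check: Δ(0,0)·S0 + B(0,0) = 24.7167 = V0.

(0,0): Delta=0.9344 Bond=-40.6909
(1,0): Delta=0.0800 Bond=-3.0901
(1,1): Delta=1.0000 Bond=-60.9552
V0=24.7167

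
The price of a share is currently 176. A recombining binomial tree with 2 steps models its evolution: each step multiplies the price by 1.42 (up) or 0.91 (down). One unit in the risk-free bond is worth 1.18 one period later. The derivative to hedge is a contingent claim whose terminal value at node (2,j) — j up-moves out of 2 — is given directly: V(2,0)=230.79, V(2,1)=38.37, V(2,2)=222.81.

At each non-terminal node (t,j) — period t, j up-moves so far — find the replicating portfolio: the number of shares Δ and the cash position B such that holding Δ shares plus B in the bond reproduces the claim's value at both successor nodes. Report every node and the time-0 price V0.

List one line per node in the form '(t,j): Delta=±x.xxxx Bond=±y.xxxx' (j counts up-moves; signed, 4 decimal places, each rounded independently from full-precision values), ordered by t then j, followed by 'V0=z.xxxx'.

(0,0): Delta=0.0670 Bond=83.4979
(1,0): Delta=-2.3557 Bond=486.5489
(1,1): Delta=1.4471 Bond=-246.3804
V0=95.2861

The replicating-portfolio and risk-neutral prices coincide; use p* = (1.18−0.91)/(1.42−0.91) = 0.5294 for the latter.
Terminal payoffs: V(2,0)=230.7900, V(2,1)=38.3700, V(2,2)=222.8100
Node (1,0) S=160.1600: V=(p*·38.3700+(1−p*)·230.7900)/1.18=109.2547; Δ=(38.3700−230.7900)/(227.4272−145.7456)=-2.3557; B=V−Δ·S=486.5489
Node (1,1) S=249.9200: V=(p*·222.8100+(1−p*)·38.3700)/1.18=115.2667; Δ=(222.8100−38.3700)/(354.8864−227.4272)=1.4471; B=V−Δ·S=-246.3804
Node (0,0) S=176.0000: V=(p*·115.2667+(1−p*)·109.2547)/1.18=95.2861; Δ=(115.2667−109.2547)/(249.9200−160.1600)=0.0670; B=V−Δ·S=83.4979
Each (Δ,B) replicates both successor values, so the strategy is self-financing and V0 is arbitrage-free.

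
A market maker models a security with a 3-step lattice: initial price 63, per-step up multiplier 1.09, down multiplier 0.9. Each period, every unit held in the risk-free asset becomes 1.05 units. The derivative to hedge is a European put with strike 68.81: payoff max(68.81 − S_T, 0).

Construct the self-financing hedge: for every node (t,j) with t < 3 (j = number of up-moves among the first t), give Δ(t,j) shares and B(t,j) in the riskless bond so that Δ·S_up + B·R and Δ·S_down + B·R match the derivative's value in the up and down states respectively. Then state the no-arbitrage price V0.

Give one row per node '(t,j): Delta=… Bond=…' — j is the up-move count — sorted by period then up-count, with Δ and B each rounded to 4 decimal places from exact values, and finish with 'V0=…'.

Under the risk-neutral measure, an up-move has probability p* = (R−d)/(u−d) = 0.7895 and values discount at R = 1.05.
Terminal values V(3,·): V(3,0)=22.8830, V(3,1)=13.1873, V(3,2)=1.4447, V(3,3)=0.0000
Node (2,0) S=51.0300: V=(p*·13.1873+(1−p*)·22.8830)/1.05=14.5033; Δ=(13.1873−22.8830)/(55.6227−45.9270)=-1.0000; B=V−Δ·S=65.5333
Node (2,1) S=61.8030: V=(p*·1.4447+(1−p*)·13.1873)/1.05=3.7303; Δ=(1.4447−13.1873)/(67.3653−55.6227)=-1.0000; B=V−Δ·S=65.5333
Node (2,2) S=74.8503: V=(p*·0.0000+(1−p*)·1.4447)/1.05=0.2897; Δ=(0.0000−1.4447)/(81.5868−67.3653)=-0.1016; B=V−Δ·S=7.8935
Node (1,0) S=56.7000: V=(p*·3.7303+(1−p*)·14.5033)/1.05=5.7127; Δ=(3.7303−14.5033)/(61.8030−51.0300)=-1.0000; B=V−Δ·S=62.4127
Node (1,1) S=68.6700: V=(p*·0.2897+(1−p*)·3.7303)/1.05=0.9657; Δ=(0.2897−3.7303)/(74.8503−61.8030)=-0.2637; B=V−Δ·S=19.0745
Node (0,0) S=63.0000: V=(p*·0.9657+(1−p*)·5.7127)/1.05=1.8715; Δ=(0.9657−5.7127)/(68.6700−56.7000)=-0.3966; B=V−Δ·S=26.8555
Root portfolio cost Δ·63+B reproduces V0=1.8715.

(0,0): Delta=-0.3966 Bond=26.8555
(1,0): Delta=-1.0000 Bond=62.4127
(1,1): Delta=-0.2637 Bond=19.0745
(2,0): Delta=-1.0000 Bond=65.5333
(2,1): Delta=-1.0000 Bond=65.5333
(2,2): Delta=-0.1016 Bond=7.8935
V0=1.8715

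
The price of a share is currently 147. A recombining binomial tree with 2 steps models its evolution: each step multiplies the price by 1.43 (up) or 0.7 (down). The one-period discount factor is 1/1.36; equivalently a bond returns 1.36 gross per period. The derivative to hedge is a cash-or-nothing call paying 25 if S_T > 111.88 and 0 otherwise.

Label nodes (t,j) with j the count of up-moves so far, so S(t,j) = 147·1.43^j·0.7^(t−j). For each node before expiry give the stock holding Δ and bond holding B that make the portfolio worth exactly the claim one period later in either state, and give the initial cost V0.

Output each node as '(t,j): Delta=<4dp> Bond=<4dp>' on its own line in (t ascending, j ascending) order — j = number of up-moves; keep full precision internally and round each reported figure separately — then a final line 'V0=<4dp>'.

The replicating-portfolio and risk-neutral prices coincide; use p* = (1.36−0.7)/(1.43−0.7) = 0.9041 for the latter.
Payoff layer (t=2): V(2,0)=0.0000, V(2,1)=25.0000, V(2,2)=25.0000
Node (1,0) S=102.9000: V=(p*·25.0000+(1−p*)·0.0000)/1.36=16.6197; Δ=(25.0000−0.0000)/(147.1470−72.0300)=0.3328; B=V−Δ·S=-17.6269
Node (1,1) S=210.2100: V=(p*·25.0000+(1−p*)·25.0000)/1.36=18.3824; Δ=(25.0000−25.0000)/(300.6003−147.1470)=0.0000; B=V−Δ·S=18.3824
Node (0,0) S=147.0000: V=(p*·18.3824+(1−p*)·16.6197)/1.36=13.3922; Δ=(18.3824−16.6197)/(210.2100−102.9000)=0.0164; B=V−Δ·S=10.9775
The time-0 hedge costs 13.3922, which is the no-arbitrage price.

(0,0): Delta=0.0164 Bond=10.9775
(1,0): Delta=0.3328 Bond=-17.6269
(1,1): Delta=0.0000 Bond=18.3824
V0=13.3922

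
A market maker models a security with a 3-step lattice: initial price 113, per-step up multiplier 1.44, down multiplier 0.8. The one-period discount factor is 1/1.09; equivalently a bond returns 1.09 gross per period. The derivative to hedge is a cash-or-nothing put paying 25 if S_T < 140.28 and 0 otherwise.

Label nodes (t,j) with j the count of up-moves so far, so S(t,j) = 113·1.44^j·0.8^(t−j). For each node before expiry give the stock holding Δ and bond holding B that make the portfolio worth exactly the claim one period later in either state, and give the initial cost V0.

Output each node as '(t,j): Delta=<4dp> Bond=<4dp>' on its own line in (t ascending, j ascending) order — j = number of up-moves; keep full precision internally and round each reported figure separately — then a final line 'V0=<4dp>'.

(0,0): Delta=-0.1442 Bond=27.3002
(1,0): Delta=-0.1796 Bond=32.9603
(1,1): Delta=-0.1204 Bond=25.8915
(2,0): Delta=0.0000 Bond=22.9358
(2,1): Delta=-0.3001 Bond=51.6055
(2,2): Delta=0.0000 Bond=0.0000
V0=11.0057

Since d<R<u, set p* = (R−d)/(u−d) = 0.4531; price each node as the discounted p*-expectation of its children.
At expiry t=3: V(3,0)=25.0000, V(3,1)=25.0000, V(3,2)=0.0000, V(3,3)=0.0000
Node (2,0) S=72.3200: V=(p*·25.0000+(1−p*)·25.0000)/1.09=22.9358; Δ=(25.0000−25.0000)/(104.1408−57.8560)=0.0000; B=V−Δ·S=22.9358
Node (2,1) S=130.1760: V=(p*·0.0000+(1−p*)·25.0000)/1.09=12.5430; Δ=(0.0000−25.0000)/(187.4534−104.1408)=-0.3001; B=V−Δ·S=51.6055
Node (2,2) S=234.3168: V=(p*·0.0000+(1−p*)·0.0000)/1.09=0.0000; Δ=(0.0000−0.0000)/(337.4162−187.4534)=0.0000; B=V−Δ·S=0.0000
Node (1,0) S=90.4000: V=(p*·12.5430+(1−p*)·22.9358)/1.09=16.7216; Δ=(12.5430−22.9358)/(130.1760−72.3200)=-0.1796; B=V−Δ·S=32.9603
Node (1,1) S=162.7200: V=(p*·0.0000+(1−p*)·12.5430)/1.09=6.2931; Δ=(0.0000−12.5430)/(234.3168−130.1760)=-0.1204; B=V−Δ·S=25.8915
Node (0,0) S=113.0000: V=(p*·6.2931+(1−p*)·16.7216)/1.09=11.0057; Δ=(6.2931−16.7216)/(162.7200−90.4000)=-0.1442; B=V−Δ·S=27.3002
Self-financing check: at every node Δ·S+B equals the discounted successor values.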